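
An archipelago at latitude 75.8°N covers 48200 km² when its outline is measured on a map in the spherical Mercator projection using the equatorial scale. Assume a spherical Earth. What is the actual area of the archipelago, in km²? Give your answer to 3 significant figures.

Mercator is conformal, so the point scale is isotropic: h = k = sec φ = 1/cos φ.
Areal scale = k² = sec²φ = 1/cos²(75.8°) = 1/0.2453² = 16.62.
True area = apparent / (areal scale) = 48200 / 16.62 ≈ 2900 km².

2900 km²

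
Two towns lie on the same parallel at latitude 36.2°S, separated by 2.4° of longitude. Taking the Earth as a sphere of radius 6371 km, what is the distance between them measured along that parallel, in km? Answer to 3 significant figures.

Arc length along a parallel = R cos φ · Δλ (with Δλ in radians).
= 6371 × cos 36.2° × (2.4° × π/180) = 6371 × 0.8070 × 0.04189 ≈ 215 km.

215 km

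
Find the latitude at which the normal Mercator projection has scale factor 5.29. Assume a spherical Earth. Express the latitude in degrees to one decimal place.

79.1°

Mercator scale is k = sec φ = 1/cos φ.
1/cos φ = 5.29  ⇒  cos φ = 0.1890  ⇒  φ = arccos(0.1890) ≈ 79.1°.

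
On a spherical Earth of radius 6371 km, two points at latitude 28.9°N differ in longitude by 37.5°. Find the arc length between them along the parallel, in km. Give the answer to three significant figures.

3650 km

Arc length along a parallel = R cos φ · Δλ (with Δλ in radians).
= 6371 × cos 28.9° × (37.5° × π/180) = 6371 × 0.8755 × 0.6545 ≈ 3650 km.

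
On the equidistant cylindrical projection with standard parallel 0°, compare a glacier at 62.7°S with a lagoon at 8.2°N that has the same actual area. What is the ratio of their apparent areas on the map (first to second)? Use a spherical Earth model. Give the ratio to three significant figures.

2.16

For the equirectangular projection with φ₀ = 0 (plate carrée), h = 1 along meridians and k = sec φ along parallels.
Areal scale at 62.7°: h·k = 1.000 × 2.180 = 2.180.
Areal scale at 8.2°: h·k = 1.000 × 1.010 = 1.010.
Ratio = 2.180/1.010 ≈ 2.16.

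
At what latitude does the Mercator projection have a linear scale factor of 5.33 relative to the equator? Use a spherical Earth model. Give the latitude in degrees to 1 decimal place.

79.2°

Mercator scale is k = sec φ = 1/cos φ.
1/cos φ = 5.33  ⇒  cos φ = 0.1876  ⇒  φ = arccos(0.1876) ≈ 79.2°.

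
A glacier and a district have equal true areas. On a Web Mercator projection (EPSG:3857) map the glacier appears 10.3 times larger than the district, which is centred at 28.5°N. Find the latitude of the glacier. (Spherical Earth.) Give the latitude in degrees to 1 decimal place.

On Mercator, (apparent₁)/(apparent₂) = sec²φ₁ / sec²φ₂ when true areas are equal.
cos²φ₂ / cos²φ₁ = 10.3  ⇒  cos φ₁ = cos 28.5° / √10.3 = 0.8788/3.209 = 0.2738.
φ₁ = arccos(0.2738) ≈ 74.1°.

74.1°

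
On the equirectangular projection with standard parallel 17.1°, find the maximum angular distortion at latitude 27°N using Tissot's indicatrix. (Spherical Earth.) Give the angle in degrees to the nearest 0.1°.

With standard parallel φ₀ = 17.1°, the equirectangular projection gives x = Rλ cos φ₀, y = Rφ, so h = 1 and k = cos 17.1° / cos φ.
At 27°: h = 1.000, k = 1.073; principal scales a = 1.073, b = 1.000.
sin(ω/2) = (a − b)/(a + b) = 0.07271/2.073 = 0.03508, so ω = 2 arcsin(0.03508) ≈ 4.0°.

4.0°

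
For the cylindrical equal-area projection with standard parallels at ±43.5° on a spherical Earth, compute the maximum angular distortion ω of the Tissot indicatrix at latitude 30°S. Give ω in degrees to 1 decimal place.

For cylindrical equal-area with standard parallel φ₀, h = cos φ / cos φ₀ and k = cos φ₀ / cos φ, so h·k = 1.
At 30°: h = 1.194, k = 0.8376; principal scales a = 1.194, b = 0.8376.
sin(ω/2) = (a − b)/(a + b) = 0.3563/2.031 = 0.1754, so ω = 2 arcsin(0.1754) ≈ 20.2°.

20.2°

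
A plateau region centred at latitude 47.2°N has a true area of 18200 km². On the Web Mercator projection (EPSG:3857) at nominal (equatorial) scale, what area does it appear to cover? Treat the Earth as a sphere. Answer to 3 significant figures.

39400 km²

Mercator is conformal, so the point scale is isotropic: h = k = sec φ = 1/cos φ.
Areal scale = k² = sec²φ = 1/cos²(47.2°) = 1/0.6794² = 2.166.
Apparent area = 18200 × 2.166 ≈ 39400 km².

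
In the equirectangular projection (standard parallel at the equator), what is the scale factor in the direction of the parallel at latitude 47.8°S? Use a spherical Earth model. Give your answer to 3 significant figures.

1.49

For the equirectangular projection with φ₀ = 0 (plate carrée), h = 1 along meridians and k = sec φ along parallels.
k = 1/cos 47.8° = 1/0.6717 = 1.489.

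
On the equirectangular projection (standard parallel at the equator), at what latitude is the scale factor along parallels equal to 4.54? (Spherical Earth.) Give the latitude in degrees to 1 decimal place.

Plate carrée: h = 1, k = sec φ along parallels.
sec φ = 4.54  ⇒  cos φ = 0.2203  ⇒  φ ≈ 77.3°.

77.3°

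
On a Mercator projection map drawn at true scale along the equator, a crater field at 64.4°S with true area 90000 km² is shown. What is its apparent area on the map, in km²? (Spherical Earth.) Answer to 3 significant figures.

482000 km²

The Mercator projection is conformal; its linear scale factor is the same in every direction and equals sec φ = 1/cos φ.
Areal scale = k² = sec²φ = 1/cos²(64.4°) = 1/0.4321² = 5.356.
Apparent area = 90000 × 5.356 ≈ 482000 km².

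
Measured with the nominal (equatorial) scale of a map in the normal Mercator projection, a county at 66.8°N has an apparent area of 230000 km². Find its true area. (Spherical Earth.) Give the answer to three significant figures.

For Mercator, h = k = sec φ (a conformal cylindrical projection has a single point scale, 1/cos φ).
Areal scale = k² = sec²φ = 1/cos²(66.8°) = 1/0.3939² = 6.444.
True area = apparent / (areal scale) = 230000 / 6.444 ≈ 35700 km².

35700 km²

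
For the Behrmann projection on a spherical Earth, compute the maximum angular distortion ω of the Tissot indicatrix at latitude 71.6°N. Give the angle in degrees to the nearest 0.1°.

Behrmann is a cylindrical equal-area projection with standard parallels at ±30°. A cylindrical equal-area projection with standard parallel φ₀ has meridian scale h = cos φ / cos φ₀ and parallel scale k = cos φ₀ / cos φ (so areas are preserved, h·k = 1).
At 71.6°: h = 0.3645, k = 2.744; principal scales a = 2.744, b = 0.3645.
sin(ω/2) = (a − b)/(a + b) = 2.379/3.108 = 0.7655, so ω = 2 arcsin(0.7655) ≈ 99.9°.

99.9°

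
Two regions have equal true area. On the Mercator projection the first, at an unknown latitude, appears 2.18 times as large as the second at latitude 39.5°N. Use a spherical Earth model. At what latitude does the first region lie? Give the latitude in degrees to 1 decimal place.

For equal true areas on Mercator, apparent areas scale as sec²φ, so the ratio is cos²φ₂ / cos²φ₁.
cos²φ₂ / cos²φ₁ = 2.18  ⇒  cos φ₁ = cos 39.5° / √2.18 = 0.7716/1.476 = 0.5226.
φ₁ = arccos(0.5226) ≈ 58.5°.

58.5°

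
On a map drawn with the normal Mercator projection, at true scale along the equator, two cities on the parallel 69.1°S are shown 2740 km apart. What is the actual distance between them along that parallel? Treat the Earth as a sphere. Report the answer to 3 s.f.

The Mercator projection is conformal; its linear scale factor is the same in every direction and equals sec φ = 1/cos φ.
Along the parallel at 69.1°, map distances are exaggerated by k = sec 69.1° = 2.803.
True distance = 2740 / 2.803 = 2740 × cos 69.1° ≈ 977 km.

977 km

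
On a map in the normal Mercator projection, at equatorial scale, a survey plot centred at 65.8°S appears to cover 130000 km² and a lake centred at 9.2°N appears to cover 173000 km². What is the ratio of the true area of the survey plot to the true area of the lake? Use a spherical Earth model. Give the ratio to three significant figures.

0.130

On Mercator the areal scale is sec²φ, so true area = apparent × cos²φ.
True area of survey plot: 130000 × cos²(65.8°) = 130000 × 0.1680 = 21840 km².
True area of lake: 173000 × cos²(9.2°) = 173000 × 0.9744 = 168600 km².
Ratio = 21840 / 168600 ≈ 0.130.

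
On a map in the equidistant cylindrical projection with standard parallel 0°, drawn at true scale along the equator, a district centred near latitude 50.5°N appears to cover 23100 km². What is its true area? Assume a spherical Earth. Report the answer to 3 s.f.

Plate carrée maps x = Rλ, y = Rφ. The meridian scale is h = 1 and the parallel scale is k = 1/cos φ = sec φ.
Areal scale = h·k = 1 × sec φ; at 50.5°, h = 1.000, k = 1.572, so h·k = 1.572.
True area = apparent / (areal scale) = 23100 / 1.572 ≈ 14700 km².

14700 km²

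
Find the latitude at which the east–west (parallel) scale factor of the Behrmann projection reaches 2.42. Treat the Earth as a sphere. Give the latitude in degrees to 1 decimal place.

69.0°

Behrmann is a cylindrical equal-area projection with standard parallels at ±30°. For cylindrical equal-area with standard parallel φ₀, h = cos φ / cos φ₀ and k = cos φ₀ / cos φ, so h·k = 1.
k = cos φ₀ / cos φ = 2.42  ⇒  cos φ = cos 30° / 2.42 = 0.3579.
φ = arccos(0.3579) ≈ 69.0°.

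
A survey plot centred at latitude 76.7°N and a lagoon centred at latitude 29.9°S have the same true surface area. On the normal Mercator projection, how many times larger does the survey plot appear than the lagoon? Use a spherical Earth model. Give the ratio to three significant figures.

Mercator is conformal with k = sec φ, so areal scale = k² = sec²φ.
At 76.7°: sec²(76.7°) = 1/0.2300² = 18.90.
At 29.9°: sec²(29.9°) = 1/0.8669² = 1.331.
Ratio = 18.90/1.331 = cos²(29.9°)/cos²(76.7°) ≈ 14.2.

14.2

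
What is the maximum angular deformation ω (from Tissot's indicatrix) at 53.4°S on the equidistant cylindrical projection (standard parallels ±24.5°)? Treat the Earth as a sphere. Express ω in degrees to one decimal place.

24.0°

In the equirectangular projection with standard parallel φ₀ = 24.5° (x = Rλ cos φ₀, y = Rφ), meridians are true-scale (h = 1) and the parallel scale is k = cos φ₀ / cos φ.
At 53.4°: h = 1.000, k = 1.526; principal scales a = 1.526, b = 1.000.
sin(ω/2) = (a − b)/(a + b) = 0.5262/2.526 = 0.2083, so ω = 2 arcsin(0.2083) ≈ 24.0°.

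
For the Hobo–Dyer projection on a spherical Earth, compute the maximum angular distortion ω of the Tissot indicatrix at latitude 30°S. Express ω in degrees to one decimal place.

10.0°

The Hobo–Dyer projection is cylindrical equal-area with φ₀ = 37.5°. A cylindrical equal-area projection with standard parallel φ₀ has meridian scale h = cos φ / cos φ₀ and parallel scale k = cos φ₀ / cos φ (so areas are preserved, h·k = 1).
At 30°: h = 1.092, k = 0.9161; principal scales a = 1.092, b = 0.9161.
sin(ω/2) = (a − b)/(a + b) = 0.1755/2.008 = 0.08742, so ω = 2 arcsin(0.08742) ≈ 10.0°.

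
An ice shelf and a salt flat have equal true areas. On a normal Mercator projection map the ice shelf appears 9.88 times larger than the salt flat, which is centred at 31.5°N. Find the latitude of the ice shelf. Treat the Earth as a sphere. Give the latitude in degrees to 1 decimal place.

74.3°

On Mercator, (apparent₁)/(apparent₂) = sec²φ₁ / sec²φ₂ when true areas are equal.
cos²φ₂ / cos²φ₁ = 9.88  ⇒  cos φ₁ = cos 31.5° / √9.88 = 0.8526/3.143 = 0.2713.
φ₁ = arccos(0.2713) ≈ 74.3°.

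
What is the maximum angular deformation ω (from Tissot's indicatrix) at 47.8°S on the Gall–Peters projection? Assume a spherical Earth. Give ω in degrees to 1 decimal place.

5.9°

Gall–Peters is a cylindrical equal-area projection with standard parallels at ±45°. A cylindrical equal-area projection with standard parallel φ₀ has meridian scale h = cos φ / cos φ₀ and parallel scale k = cos φ₀ / cos φ (so areas are preserved, h·k = 1).
At 47.8°: h = 0.9500, k = 1.053; principal scales a = 1.053, b = 0.9500.
sin(ω/2) = (a − b)/(a + b) = 0.1027/2.003 = 0.05129, so ω = 2 arcsin(0.05129) ≈ 5.9°.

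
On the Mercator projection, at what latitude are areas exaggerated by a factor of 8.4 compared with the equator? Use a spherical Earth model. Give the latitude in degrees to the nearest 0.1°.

69.8°

Mercator areal scale is sec²φ.
sec²φ = 8.4  ⇒  cos²φ = 0.1190  ⇒  cos φ = 0.3450.
φ = arccos(0.3450) ≈ 69.8°.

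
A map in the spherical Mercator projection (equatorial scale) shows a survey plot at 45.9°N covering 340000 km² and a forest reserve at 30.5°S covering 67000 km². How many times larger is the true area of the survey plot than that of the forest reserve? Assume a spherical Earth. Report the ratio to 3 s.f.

Mercator's areal exaggeration is sec²φ; hence true area = (apparent area) · cos²φ.
True area of survey plot: 340000 × cos²(45.9°) = 340000 × 0.4843 = 164700 km².
True area of forest reserve: 67000 × cos²(30.5°) = 67000 × 0.7424 = 49740 km².
Ratio = 164700 / 49740 ≈ 3.31.

3.31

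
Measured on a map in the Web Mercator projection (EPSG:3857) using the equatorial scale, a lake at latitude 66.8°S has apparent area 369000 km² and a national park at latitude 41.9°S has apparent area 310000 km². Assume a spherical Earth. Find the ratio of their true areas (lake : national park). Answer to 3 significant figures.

Mercator's areal exaggeration is sec²φ; hence true area = (apparent area) · cos²φ.
True area of lake: 369000 × cos²(66.8°) = 369000 × 0.1552 = 57270 km².
True area of national park: 310000 × cos²(41.9°) = 310000 × 0.5540 = 171700 km².
Ratio = 57270 / 171700 ≈ 0.333.

0.333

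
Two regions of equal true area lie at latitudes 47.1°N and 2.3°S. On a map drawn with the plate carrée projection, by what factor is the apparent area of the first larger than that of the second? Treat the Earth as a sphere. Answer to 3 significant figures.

Plate carrée maps x = Rλ, y = Rφ. The meridian scale is h = 1 and the parallel scale is k = 1/cos φ = sec φ.
Areal scale at 47.1°: h·k = 1.000 × 1.469 = 1.469.
Areal scale at 2.3°: h·k = 1.000 × 1.001 = 1.001.
Ratio = 1.469/1.001 ≈ 1.47.

1.47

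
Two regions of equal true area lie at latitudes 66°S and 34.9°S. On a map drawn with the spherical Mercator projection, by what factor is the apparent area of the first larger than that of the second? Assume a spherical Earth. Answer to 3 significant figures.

4.07

On Mercator, area is exaggerated by sec²φ = 1/cos²φ.
At 66°: sec²(66°) = 1/0.4067² = 6.045.
At 34.9°: sec²(34.9°) = 1/0.8202² = 1.487.
Ratio = 6.045/1.487 = cos²(34.9°)/cos²(66°) ≈ 4.07.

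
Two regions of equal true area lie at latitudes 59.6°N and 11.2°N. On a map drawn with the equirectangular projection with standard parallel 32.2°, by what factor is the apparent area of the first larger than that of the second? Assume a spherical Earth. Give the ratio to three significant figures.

1.94

In the equirectangular projection with standard parallel φ₀ = 32.2° (x = Rλ cos φ₀, y = Rφ), meridians are true-scale (h = 1) and the parallel scale is k = cos φ₀ / cos φ.
Areal scale at 59.6°: h·k = 1.000 × 1.672 = 1.672.
Areal scale at 11.2°: h·k = 1.000 × 0.8626 = 0.8626.
Ratio = 1.672/0.8626 ≈ 1.94.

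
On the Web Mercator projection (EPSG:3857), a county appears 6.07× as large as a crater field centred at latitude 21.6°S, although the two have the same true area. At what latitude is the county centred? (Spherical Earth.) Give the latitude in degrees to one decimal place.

Mercator areal scale is sec²φ, so apparent-area ratio = sec²φ₁ / sec²φ₂ = cos²φ₂ / cos²φ₁.
cos²φ₂ / cos²φ₁ = 6.07  ⇒  cos φ₁ = cos 21.6° / √6.07 = 0.9298/2.464 = 0.3774.
φ₁ = arccos(0.3774) ≈ 67.8°.

67.8°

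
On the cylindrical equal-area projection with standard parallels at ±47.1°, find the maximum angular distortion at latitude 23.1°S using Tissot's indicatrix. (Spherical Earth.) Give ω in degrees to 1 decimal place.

A cylindrical equal-area projection with standard parallel φ₀ has meridian scale h = cos φ / cos φ₀ and parallel scale k = cos φ₀ / cos φ (so areas are preserved, h·k = 1).
At 23.1°: h = 1.351, k = 0.7401; principal scales a = 1.351, b = 0.7401.
sin(ω/2) = (a − b)/(a + b) = 0.6112/2.091 = 0.2923, so ω = 2 arcsin(0.2923) ≈ 34.0°.

34.0°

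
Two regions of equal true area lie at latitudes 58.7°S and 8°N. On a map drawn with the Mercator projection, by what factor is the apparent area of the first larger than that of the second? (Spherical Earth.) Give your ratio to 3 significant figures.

On Mercator, area is exaggerated by sec²φ = 1/cos²φ.
At 58.7°: sec²(58.7°) = 1/0.5195² = 3.705.
At 8°: sec²(8°) = 1/0.9903² = 1.020.
Ratio = 3.705/1.020 = cos²(8°)/cos²(58.7°) ≈ 3.63.

3.63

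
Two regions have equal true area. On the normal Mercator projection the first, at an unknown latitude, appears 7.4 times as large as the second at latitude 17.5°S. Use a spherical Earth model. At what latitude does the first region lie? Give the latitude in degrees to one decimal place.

On Mercator, (apparent₁)/(apparent₂) = sec²φ₁ / sec²φ₂ when true areas are equal.
cos²φ₂ / cos²φ₁ = 7.4  ⇒  cos φ₁ = cos 17.5° / √7.4 = 0.9537/2.720 = 0.3506.
φ₁ = arccos(0.3506) ≈ 69.5°.

69.5°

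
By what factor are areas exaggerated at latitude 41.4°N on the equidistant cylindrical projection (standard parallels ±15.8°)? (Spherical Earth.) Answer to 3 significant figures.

1.28

The equidistant cylindrical projection with φ₀ = 15.8° has h = 1 (meridians true) and k = cos φ₀ / cos φ along parallels.
Areal scale = h·k = 1 × cos φ₀ / cos φ; at 41.4°, h = 1.000, k = 1.283, so h·k = 1.283.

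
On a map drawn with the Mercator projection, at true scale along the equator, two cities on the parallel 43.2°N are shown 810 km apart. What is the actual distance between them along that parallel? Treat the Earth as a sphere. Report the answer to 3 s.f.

590 km

For Mercator, h = k = sec φ (a conformal cylindrical projection has a single point scale, 1/cos φ).
Along the parallel at 43.2°, map distances are exaggerated by k = sec 43.2° = 1.372.
True distance = 810 / 1.372 = 810 × cos 43.2° ≈ 590 km.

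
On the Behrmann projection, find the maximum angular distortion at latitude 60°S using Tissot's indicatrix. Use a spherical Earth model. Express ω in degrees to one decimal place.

60.0°

The Behrmann projection is cylindrical equal-area with φ₀ = 30°. Cylindrical equal-area (φ₀ = 30°): h = cos φ / cos 30° along meridians, k = cos 30° / cos φ along parallels; h·k = 1.
At 60°: h = 0.5774, k = 1.732; principal scales a = 1.732, b = 0.5774.
sin(ω/2) = (a − b)/(a + b) = 1.155/2.309 = 0.5000, so ω = 2 arcsin(0.5000) ≈ 60.0°.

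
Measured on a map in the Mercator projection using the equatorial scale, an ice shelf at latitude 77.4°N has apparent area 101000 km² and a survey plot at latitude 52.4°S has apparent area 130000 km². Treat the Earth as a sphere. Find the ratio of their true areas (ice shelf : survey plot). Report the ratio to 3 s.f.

On Mercator the areal scale is sec²φ, so true area = apparent × cos²φ.
True area of ice shelf: 101000 × cos²(77.4°) = 101000 × 0.04759 = 4806 km².
True area of survey plot: 130000 × cos²(52.4°) = 130000 × 0.3723 = 48400 km².
Ratio = 4806 / 48400 ≈ 0.0993.

0.0993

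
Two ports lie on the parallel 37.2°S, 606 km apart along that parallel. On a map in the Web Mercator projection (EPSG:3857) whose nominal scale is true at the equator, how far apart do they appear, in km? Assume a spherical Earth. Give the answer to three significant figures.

761 km

The Mercator projection is conformal; its linear scale factor is the same in every direction and equals sec φ = 1/cos φ.
Along the parallel, k = sec 37.2° = 1/0.7965 = 1.255.
Map distance = 606 × 1.255 ≈ 761 km.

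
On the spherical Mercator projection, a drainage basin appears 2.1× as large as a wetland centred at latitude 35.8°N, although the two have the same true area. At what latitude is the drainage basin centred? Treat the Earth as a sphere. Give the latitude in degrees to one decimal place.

56.0°

For equal true areas on Mercator, apparent areas scale as sec²φ, so the ratio is cos²φ₂ / cos²φ₁.
cos²φ₂ / cos²φ₁ = 2.1  ⇒  cos φ₁ = cos 35.8° / √2.1 = 0.8111/1.449 = 0.5597.
φ₁ = arccos(0.5597) ≈ 56.0°.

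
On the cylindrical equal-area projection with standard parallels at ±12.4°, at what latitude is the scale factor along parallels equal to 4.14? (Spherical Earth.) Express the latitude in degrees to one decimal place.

76.4°

A cylindrical equal-area projection with standard parallel φ₀ has meridian scale h = cos φ / cos φ₀ and parallel scale k = cos φ₀ / cos φ (so areas are preserved, h·k = 1).
k = cos φ₀ / cos φ = 4.14  ⇒  cos φ = cos 12.4° / 4.14 = 0.2359.
φ = arccos(0.2359) ≈ 76.4°.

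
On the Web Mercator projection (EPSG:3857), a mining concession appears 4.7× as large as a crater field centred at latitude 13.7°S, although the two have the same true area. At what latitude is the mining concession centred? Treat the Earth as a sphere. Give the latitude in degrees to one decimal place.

For equal true areas on Mercator, apparent areas scale as sec²φ, so the ratio is cos²φ₂ / cos²φ₁.
cos²φ₂ / cos²φ₁ = 4.7  ⇒  cos φ₁ = cos 13.7° / √4.7 = 0.9715/2.168 = 0.4481.
φ₁ = arccos(0.4481) ≈ 63.4°.

63.4°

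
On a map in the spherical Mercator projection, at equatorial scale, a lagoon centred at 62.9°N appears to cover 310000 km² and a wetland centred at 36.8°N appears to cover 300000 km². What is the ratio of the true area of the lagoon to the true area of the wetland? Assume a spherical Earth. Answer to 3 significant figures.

Since Mercator area scale is 1/cos²φ, the true area equals the apparent area multiplied by cos²φ.
True area of lagoon: 310000 × cos²(62.9°) = 310000 × 0.2075 = 64330 km².
True area of wetland: 300000 × cos²(36.8°) = 300000 × 0.6412 = 192400 km².
Ratio = 64330 / 192400 ≈ 0.334.

0.334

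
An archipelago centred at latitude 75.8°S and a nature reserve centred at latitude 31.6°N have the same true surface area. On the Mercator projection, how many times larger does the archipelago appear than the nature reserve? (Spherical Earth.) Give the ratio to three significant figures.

12.1

Mercator is conformal with k = sec φ, so areal scale = k² = sec²φ.
At 75.8°: sec²(75.8°) = 1/0.2453² = 16.62.
At 31.6°: sec²(31.6°) = 1/0.8517² = 1.378.
Ratio = 16.62/1.378 = cos²(31.6°)/cos²(75.8°) ≈ 12.1.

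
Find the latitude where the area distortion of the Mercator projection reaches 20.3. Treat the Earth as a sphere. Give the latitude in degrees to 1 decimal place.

77.2°

Mercator areal scale is sec²φ.
sec²φ = 20.3  ⇒  cos²φ = 0.04926  ⇒  cos φ = 0.2219.
φ = arccos(0.2219) ≈ 77.2°.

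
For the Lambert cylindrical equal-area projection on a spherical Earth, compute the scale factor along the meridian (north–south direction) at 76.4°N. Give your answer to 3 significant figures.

0.235

The Lambert cylindrical equal-area projection is the cylindrical equal-area projection with its standard parallel at the equator (φ₀ = 0). For cylindrical equal-area with standard parallel φ₀, h = cos φ / cos φ₀ and k = cos φ₀ / cos φ, so h·k = 1.
h = cos 76.4° / cos 0° = 0.2351/1.000 = 0.2351.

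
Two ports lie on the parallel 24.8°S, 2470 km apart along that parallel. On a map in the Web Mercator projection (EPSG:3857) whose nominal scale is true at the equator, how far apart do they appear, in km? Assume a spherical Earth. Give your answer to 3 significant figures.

Mercator is conformal, so the point scale is isotropic: h = k = sec φ = 1/cos φ.
Along the parallel, k = sec 24.8° = 1/0.9078 = 1.102.
Map distance = 2470 × 1.102 ≈ 2720 km.

2720 km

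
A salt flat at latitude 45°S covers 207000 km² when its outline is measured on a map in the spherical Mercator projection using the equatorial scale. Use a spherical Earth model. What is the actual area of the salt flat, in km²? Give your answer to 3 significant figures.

104000 km²

The Mercator projection is conformal; its linear scale factor is the same in every direction and equals sec φ = 1/cos φ.
Areal scale = k² = sec²φ = 1/cos²(45°) = 1/0.7071² = 2.000.
True area = apparent / (areal scale) = 207000 / 2.000 ≈ 104000 km².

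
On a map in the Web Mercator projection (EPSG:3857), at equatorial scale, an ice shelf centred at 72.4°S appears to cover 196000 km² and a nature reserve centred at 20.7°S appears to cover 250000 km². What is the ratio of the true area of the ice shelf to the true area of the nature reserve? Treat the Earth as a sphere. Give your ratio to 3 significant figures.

Since Mercator area scale is 1/cos²φ, the true area equals the apparent area multiplied by cos²φ.
True area of ice shelf: 196000 × cos²(72.4°) = 196000 × 0.09143 = 17920 km².
True area of nature reserve: 250000 × cos²(20.7°) = 250000 × 0.8751 = 218800 km².
Ratio = 17920 / 218800 ≈ 0.0819.

0.0819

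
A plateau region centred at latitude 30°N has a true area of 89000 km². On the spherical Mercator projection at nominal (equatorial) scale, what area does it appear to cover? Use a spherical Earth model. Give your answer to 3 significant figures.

119000 km²

For Mercator, h = k = sec φ (a conformal cylindrical projection has a single point scale, 1/cos φ).
Areal scale = k² = sec²φ = 1/cos²(30°) = 1/0.8660² = 1.333.
Apparent area = 89000 × 1.333 ≈ 119000 km².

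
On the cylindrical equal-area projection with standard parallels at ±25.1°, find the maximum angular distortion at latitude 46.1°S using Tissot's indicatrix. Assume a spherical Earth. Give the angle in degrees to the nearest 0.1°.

Cylindrical equal-area (φ₀ = 25.1°): h = cos φ / cos 25.1° along meridians, k = cos 25.1° / cos φ along parallels; h·k = 1.
At 46.1°: h = 0.7657, k = 1.306; principal scales a = 1.306, b = 0.7657.
sin(ω/2) = (a − b)/(a + b) = 0.5403/2.072 = 0.2608, so ω = 2 arcsin(0.2608) ≈ 30.2°.

30.2°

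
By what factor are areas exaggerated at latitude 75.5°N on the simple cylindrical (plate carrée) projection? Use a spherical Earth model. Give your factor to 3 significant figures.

3.99

Plate carrée maps x = Rλ, y = Rφ. The meridian scale is h = 1 and the parallel scale is k = 1/cos φ = sec φ.
Areal scale = h·k = 1 × sec φ; at 75.5°, h = 1.000, k = 3.994, so h·k = 3.994.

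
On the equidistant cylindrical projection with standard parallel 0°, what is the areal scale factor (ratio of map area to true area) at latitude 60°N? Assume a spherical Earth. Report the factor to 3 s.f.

For the equirectangular projection with φ₀ = 0 (plate carrée), h = 1 along meridians and k = sec φ along parallels.
Areal scale = h·k = 1 × sec φ; at 60°, h = 1.000, k = 2.000, so h·k = 2.000.

2.00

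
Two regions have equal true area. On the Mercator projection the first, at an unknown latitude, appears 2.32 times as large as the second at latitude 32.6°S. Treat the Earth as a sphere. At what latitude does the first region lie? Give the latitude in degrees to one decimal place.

Mercator areal scale is sec²φ, so apparent-area ratio = sec²φ₁ / sec²φ₂ = cos²φ₂ / cos²φ₁.
cos²φ₂ / cos²φ₁ = 2.32  ⇒  cos φ₁ = cos 32.6° / √2.32 = 0.8425/1.523 = 0.5531.
φ₁ = arccos(0.5531) ≈ 56.4°.

56.4°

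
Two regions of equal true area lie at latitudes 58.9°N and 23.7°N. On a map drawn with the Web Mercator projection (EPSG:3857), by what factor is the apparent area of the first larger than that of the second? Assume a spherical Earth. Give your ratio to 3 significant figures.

Mercator is conformal with k = sec φ, so areal scale = k² = sec²φ.
At 58.9°: sec²(58.9°) = 1/0.5165² = 3.748.
At 23.7°: sec²(23.7°) = 1/0.9157² = 1.193.
Ratio = 3.748/1.193 = cos²(23.7°)/cos²(58.9°) ≈ 3.14.

3.14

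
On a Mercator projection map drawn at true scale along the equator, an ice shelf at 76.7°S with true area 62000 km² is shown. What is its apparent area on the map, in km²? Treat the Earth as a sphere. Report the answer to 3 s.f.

The Mercator projection is conformal; its linear scale factor is the same in every direction and equals sec φ = 1/cos φ.
Areal scale = k² = sec²φ = 1/cos²(76.7°) = 1/0.2300² = 18.90.
Apparent area = 62000 × 18.90 ≈ 1170000 km².

1170000 km²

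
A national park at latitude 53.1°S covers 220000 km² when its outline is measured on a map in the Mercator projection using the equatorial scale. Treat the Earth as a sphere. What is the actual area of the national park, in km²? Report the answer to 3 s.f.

Mercator is conformal, so the point scale is isotropic: h = k = sec φ = 1/cos φ.
Areal scale = k² = sec²φ = 1/cos²(53.1°) = 1/0.6004² = 2.774.
True area = apparent / (areal scale) = 220000 / 2.774 ≈ 79300 km².

79300 km²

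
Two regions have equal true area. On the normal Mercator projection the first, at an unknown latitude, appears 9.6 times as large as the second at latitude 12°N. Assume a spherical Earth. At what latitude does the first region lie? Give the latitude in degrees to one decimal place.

For equal true areas on Mercator, apparent areas scale as sec²φ, so the ratio is cos²φ₂ / cos²φ₁.
cos²φ₂ / cos²φ₁ = 9.6  ⇒  cos φ₁ = cos 12° / √9.6 = 0.9781/3.098 = 0.3157.
φ₁ = arccos(0.3157) ≈ 71.6°.

71.6°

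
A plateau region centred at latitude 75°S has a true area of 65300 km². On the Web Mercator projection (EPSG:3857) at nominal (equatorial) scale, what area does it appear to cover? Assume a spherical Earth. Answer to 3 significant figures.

975000 km²

For Mercator, h = k = sec φ (a conformal cylindrical projection has a single point scale, 1/cos φ).
Areal scale = k² = sec²φ = 1/cos²(75°) = 1/0.2588² = 14.93.
Apparent area = 65300 × 14.93 ≈ 975000 km².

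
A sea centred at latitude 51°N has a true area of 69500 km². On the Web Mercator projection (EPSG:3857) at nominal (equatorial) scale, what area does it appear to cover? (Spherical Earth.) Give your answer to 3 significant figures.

175000 km²

Mercator is conformal, so the point scale is isotropic: h = k = sec φ = 1/cos φ.
Areal scale = k² = sec²φ = 1/cos²(51°) = 1/0.6293² = 2.525.
Apparent area = 69500 × 2.525 ≈ 175000 km².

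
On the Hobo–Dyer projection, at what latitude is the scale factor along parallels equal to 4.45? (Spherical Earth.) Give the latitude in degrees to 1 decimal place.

79.7°

The Hobo–Dyer projection is cylindrical equal-area with φ₀ = 37.5°. Cylindrical equal-area (φ₀ = 37.5°): h = cos φ / cos 37.5° along meridians, k = cos 37.5° / cos φ along parallels; h·k = 1.
k = cos φ₀ / cos φ = 4.45  ⇒  cos φ = cos 37.5° / 4.45 = 0.1783.
φ = arccos(0.1783) ≈ 79.7°.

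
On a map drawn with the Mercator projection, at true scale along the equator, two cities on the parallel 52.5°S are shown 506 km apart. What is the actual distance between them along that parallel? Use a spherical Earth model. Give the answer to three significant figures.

Mercator is conformal, so the point scale is isotropic: h = k = sec φ = 1/cos φ.
Along the parallel at 52.5°, map distances are exaggerated by k = sec 52.5° = 1.643.
True distance = 506 / 1.643 = 506 × cos 52.5° ≈ 308 km.

308 km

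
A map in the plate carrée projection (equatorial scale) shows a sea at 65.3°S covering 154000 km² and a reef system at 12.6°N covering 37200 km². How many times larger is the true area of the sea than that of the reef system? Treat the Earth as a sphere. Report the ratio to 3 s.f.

1.77

On the plate carrée, areal scale = h·k = 1 × sec φ, so true area = apparent × cos φ.
True area of sea: 154000 × cos(65.3°) = 154000 × 0.4179 = 64350 km².
True area of reef system: 37200 × cos(12.6°) = 37200 × 0.9759 = 36300 km².
Ratio = 64350 / 36300 ≈ 1.77.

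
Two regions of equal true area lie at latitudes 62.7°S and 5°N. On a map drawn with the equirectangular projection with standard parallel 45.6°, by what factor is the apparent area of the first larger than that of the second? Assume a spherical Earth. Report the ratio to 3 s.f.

The equidistant cylindrical projection with φ₀ = 45.6° has h = 1 (meridians true) and k = cos φ₀ / cos φ along parallels.
Areal scale at 62.7°: h·k = 1.000 × 1.525 = 1.525.
Areal scale at 5°: h·k = 1.000 × 0.7023 = 0.7023.
Ratio = 1.525/0.7023 ≈ 2.17.

2.17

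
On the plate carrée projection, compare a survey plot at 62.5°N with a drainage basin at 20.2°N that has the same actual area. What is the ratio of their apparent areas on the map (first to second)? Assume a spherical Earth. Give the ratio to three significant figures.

2.03

For the equirectangular projection with φ₀ = 0 (plate carrée), h = 1 along meridians and k = sec φ along parallels.
Areal scale at 62.5°: h·k = 1.000 × 2.166 = 2.166.
Areal scale at 20.2°: h·k = 1.000 × 1.066 = 1.066.
Ratio = 2.166/1.066 ≈ 2.03.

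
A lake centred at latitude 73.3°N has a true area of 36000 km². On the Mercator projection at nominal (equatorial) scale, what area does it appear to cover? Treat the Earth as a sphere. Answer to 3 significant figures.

Mercator is conformal, so the point scale is isotropic: h = k = sec φ = 1/cos φ.
Areal scale = k² = sec²φ = 1/cos²(73.3°) = 1/0.2874² = 12.11.
Apparent area = 36000 × 12.11 ≈ 436000 km².

436000 km²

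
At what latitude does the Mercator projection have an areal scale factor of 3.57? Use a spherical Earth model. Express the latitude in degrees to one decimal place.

Mercator areal scale is sec²φ.
sec²φ = 3.57  ⇒  cos²φ = 0.2801  ⇒  cos φ = 0.5293.
φ = arccos(0.5293) ≈ 58.0°.

58.0°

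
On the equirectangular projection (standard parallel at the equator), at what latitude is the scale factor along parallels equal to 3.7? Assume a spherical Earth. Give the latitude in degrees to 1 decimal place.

Plate carrée: h = 1, k = sec φ along parallels.
sec φ = 3.7  ⇒  cos φ = 0.2703  ⇒  φ ≈ 74.3°.

74.3°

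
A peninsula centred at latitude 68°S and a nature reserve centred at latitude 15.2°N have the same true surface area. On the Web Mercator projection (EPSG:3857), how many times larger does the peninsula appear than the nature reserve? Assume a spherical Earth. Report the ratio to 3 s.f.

6.64

Mercator is conformal with k = sec φ, so areal scale = k² = sec²φ.
At 68°: sec²(68°) = 1/0.3746² = 7.126.
At 15.2°: sec²(15.2°) = 1/0.9650² = 1.074.
Ratio = 7.126/1.074 = cos²(15.2°)/cos²(68°) ≈ 6.64.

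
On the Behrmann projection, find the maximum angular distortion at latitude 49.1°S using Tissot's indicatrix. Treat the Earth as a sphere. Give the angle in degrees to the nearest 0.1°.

31.6°

Behrmann is a cylindrical equal-area projection with standard parallels at ±30°. A cylindrical equal-area projection with standard parallel φ₀ has meridian scale h = cos φ / cos φ₀ and parallel scale k = cos φ₀ / cos φ (so areas are preserved, h·k = 1).
At 49.1°: h = 0.7560, k = 1.323; principal scales a = 1.323, b = 0.7560.
sin(ω/2) = (a − b)/(a + b) = 0.5667/2.079 = 0.2726, so ω = 2 arcsin(0.2726) ≈ 31.6°.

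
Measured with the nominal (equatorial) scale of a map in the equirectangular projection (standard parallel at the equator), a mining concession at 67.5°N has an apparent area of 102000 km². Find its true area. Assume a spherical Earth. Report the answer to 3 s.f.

Plate carrée maps x = Rλ, y = Rφ. The meridian scale is h = 1 and the parallel scale is k = 1/cos φ = sec φ.
Areal scale = h·k = 1 × sec φ; at 67.5°, h = 1.000, k = 2.613, so h·k = 2.613.
True area = apparent / (areal scale) = 102000 / 2.613 ≈ 39000 km².

39000 km²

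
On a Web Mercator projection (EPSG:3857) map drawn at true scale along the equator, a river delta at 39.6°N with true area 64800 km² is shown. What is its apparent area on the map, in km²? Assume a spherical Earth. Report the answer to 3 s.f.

For Mercator, h = k = sec φ (a conformal cylindrical projection has a single point scale, 1/cos φ).
Areal scale = k² = sec²φ = 1/cos²(39.6°) = 1/0.7705² = 1.684.
Apparent area = 64800 × 1.684 ≈ 109000 km².

109000 km²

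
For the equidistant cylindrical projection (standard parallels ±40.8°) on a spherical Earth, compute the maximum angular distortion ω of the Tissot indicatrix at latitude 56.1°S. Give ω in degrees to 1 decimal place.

The equidistant cylindrical projection with φ₀ = 40.8° has h = 1 (meridians true) and k = cos φ₀ / cos φ along parallels.
At 56.1°: h = 1.000, k = 1.357; principal scales a = 1.357, b = 1.000.
sin(ω/2) = (a − b)/(a + b) = 0.3572/2.357 = 0.1516, so ω = 2 arcsin(0.1516) ≈ 17.4°.

17.4°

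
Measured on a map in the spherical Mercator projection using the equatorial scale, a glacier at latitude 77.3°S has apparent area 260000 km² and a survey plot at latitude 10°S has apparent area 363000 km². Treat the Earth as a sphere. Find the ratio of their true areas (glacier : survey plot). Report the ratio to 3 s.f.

0.0357

Mercator's areal exaggeration is sec²φ; hence true area = (apparent area) · cos²φ.
True area of glacier: 260000 × cos²(77.3°) = 260000 × 0.04833 = 12570 km².
True area of survey plot: 363000 × cos²(10°) = 363000 × 0.9698 = 352100 km².
Ratio = 12570 / 352100 ≈ 0.0357.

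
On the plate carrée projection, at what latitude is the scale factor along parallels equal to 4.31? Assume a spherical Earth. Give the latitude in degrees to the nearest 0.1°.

76.6°

Plate carrée: h = 1, k = sec φ along parallels.
sec φ = 4.31  ⇒  cos φ = 0.2320  ⇒  φ ≈ 76.6°.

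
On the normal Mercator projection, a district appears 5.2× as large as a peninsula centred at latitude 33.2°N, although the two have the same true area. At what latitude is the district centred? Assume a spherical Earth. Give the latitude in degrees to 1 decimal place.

68.5°

On Mercator, (apparent₁)/(apparent₂) = sec²φ₁ / sec²φ₂ when true areas are equal.
cos²φ₂ / cos²φ₁ = 5.2  ⇒  cos φ₁ = cos 33.2° / √5.2 = 0.8368/2.280 = 0.3669.
φ₁ = arccos(0.3669) ≈ 68.5°.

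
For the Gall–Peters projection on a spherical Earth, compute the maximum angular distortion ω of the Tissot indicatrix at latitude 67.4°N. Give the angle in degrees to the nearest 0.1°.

The Gall–Peters projection is cylindrical equal-area with φ₀ = 45°. Cylindrical equal-area (φ₀ = 45°): h = cos φ / cos 45° along meridians, k = cos 45° / cos φ along parallels; h·k = 1.
At 67.4°: h = 0.5435, k = 1.840; principal scales a = 1.840, b = 0.5435.
sin(ω/2) = (a − b)/(a + b) = 1.297/2.383 = 0.5440, so ω = 2 arcsin(0.5440) ≈ 65.9°.

65.9°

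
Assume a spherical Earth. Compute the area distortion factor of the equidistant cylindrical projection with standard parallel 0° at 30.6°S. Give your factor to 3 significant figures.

1.16

In the plate carrée (x = Rλ, y = Rφ), meridians are true-scale (h = 1) and parallels are stretched by k = sec φ.
Areal scale = h·k = 1 × sec φ; at 30.6°, h = 1.000, k = 1.162, so h·k = 1.162.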